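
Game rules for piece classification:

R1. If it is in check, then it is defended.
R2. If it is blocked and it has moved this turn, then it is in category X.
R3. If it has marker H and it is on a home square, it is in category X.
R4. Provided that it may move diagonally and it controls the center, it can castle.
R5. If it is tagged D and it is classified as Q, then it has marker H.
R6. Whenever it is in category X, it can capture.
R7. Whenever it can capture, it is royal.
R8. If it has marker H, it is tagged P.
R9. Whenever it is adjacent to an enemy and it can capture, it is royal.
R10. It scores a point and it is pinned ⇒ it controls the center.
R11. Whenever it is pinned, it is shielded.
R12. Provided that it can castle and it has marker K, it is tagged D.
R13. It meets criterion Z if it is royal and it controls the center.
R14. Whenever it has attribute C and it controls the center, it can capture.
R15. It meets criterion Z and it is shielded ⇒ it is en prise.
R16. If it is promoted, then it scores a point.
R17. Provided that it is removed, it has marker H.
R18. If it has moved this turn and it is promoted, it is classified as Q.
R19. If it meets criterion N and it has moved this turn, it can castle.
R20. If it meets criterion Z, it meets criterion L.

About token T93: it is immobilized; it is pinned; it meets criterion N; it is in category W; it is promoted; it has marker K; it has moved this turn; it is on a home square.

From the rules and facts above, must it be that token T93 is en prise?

Yes

By R11 (it is pinned): it is shielded.
By R16 (it is promoted): it scores a point.
By R18 (it has moved this turn, it is promoted): it is classified as Q.
By R19 (it meets criterion N, it has moved this turn): it can castle.
By R10 (it scores a point, it is pinned): it controls the center.
By R12 (it can castle, it has marker K): it is tagged D.
By R5 (it is tagged D, it is classified as Q): it has marker H.
By R3 (it has marker H, it is on a home square): it is in category X.
By R6 (it is in category X): it can capture.
By R7 (it can capture): it is royal.
By R13 (it is royal, it controls the center): it meets criterion Z.
By R15 (it meets criterion Z, it is shielded): it is en prise.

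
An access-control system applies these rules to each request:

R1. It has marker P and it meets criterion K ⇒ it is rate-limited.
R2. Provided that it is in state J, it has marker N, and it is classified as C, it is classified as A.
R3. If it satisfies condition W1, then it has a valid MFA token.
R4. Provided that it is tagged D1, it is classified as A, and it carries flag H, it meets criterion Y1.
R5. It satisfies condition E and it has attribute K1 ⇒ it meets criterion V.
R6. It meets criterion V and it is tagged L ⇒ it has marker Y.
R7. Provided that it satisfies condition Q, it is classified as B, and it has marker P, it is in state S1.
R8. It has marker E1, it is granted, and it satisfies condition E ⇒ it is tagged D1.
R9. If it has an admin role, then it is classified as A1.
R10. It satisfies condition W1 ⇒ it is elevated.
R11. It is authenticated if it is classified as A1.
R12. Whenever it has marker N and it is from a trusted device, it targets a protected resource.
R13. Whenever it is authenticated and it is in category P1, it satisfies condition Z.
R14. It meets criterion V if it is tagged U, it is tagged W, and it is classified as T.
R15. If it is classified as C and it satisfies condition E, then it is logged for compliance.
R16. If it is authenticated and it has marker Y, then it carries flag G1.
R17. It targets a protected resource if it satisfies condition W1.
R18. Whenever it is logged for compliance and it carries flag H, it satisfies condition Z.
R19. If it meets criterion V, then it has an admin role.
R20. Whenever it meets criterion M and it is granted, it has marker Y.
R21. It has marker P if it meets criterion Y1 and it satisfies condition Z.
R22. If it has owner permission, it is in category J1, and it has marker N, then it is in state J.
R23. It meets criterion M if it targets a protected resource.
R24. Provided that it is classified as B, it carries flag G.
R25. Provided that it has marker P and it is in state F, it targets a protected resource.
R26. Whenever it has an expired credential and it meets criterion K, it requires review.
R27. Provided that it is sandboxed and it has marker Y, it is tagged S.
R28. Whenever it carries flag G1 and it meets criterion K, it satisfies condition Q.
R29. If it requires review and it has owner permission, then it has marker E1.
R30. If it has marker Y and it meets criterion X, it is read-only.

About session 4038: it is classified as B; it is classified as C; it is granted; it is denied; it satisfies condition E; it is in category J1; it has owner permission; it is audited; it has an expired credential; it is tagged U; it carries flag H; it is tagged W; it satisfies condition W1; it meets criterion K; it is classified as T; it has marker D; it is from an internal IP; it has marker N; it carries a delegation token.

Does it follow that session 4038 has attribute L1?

Forward chaining from the given facts derives: has a valid MFA token, is elevated, meets criterion V, is logged for compliance, targets a protected resource, satisfies condition Z, has an admin role, is in state J, meets criterion M, carries flag G, requires review, has marker E1, is classified as A, is tagged D1, is classified as A1, is authenticated, has marker Y, meets criterion Y1, carries flag G1, has marker P, satisfies condition Q, is rate-limited, is in state S1.
No rule has "it has attribute L1" as its conclusion, and it is not among the given facts.

No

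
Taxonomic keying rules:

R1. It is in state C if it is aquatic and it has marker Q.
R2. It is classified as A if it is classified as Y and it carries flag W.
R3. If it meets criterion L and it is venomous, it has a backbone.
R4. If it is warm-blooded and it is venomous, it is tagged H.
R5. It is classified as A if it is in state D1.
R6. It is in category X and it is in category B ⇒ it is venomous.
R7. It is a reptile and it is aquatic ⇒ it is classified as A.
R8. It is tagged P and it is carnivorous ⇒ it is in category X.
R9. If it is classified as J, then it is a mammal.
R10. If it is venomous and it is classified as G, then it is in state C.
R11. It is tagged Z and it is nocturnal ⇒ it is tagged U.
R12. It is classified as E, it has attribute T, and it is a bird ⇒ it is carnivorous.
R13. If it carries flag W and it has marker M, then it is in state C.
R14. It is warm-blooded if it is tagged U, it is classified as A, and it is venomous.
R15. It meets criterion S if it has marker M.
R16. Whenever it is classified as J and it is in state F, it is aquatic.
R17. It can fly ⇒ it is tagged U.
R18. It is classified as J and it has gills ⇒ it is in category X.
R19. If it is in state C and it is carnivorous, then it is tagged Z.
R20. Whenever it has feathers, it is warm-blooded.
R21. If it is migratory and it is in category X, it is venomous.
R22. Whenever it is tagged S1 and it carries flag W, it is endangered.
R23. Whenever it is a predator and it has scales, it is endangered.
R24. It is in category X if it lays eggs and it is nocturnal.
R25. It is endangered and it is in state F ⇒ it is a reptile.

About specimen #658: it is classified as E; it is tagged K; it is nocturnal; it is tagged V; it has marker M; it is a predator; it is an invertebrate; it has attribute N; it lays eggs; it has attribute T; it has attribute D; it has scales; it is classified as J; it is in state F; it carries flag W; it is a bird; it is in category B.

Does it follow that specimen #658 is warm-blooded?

By R12 (it is classified as E, it has attribute T, it is a bird): it is carnivorous.
By R13 (it carries flag W, it has marker M): it is in state C.
By R16 (it is classified as J, it is in state F): it is aquatic.
By R19 (it is in state C, it is carnivorous): it is tagged Z.
By R23 (it is a predator, it has scales): it is endangered.
By R24 (it lays eggs, it is nocturnal): it is in category X.
By R25 (it is endangered, it is in state F): it is a reptile.
By R6 (it is in category X, it is in category B): it is venomous.
By R7 (it is a reptile, it is aquatic): it is classified as A.
By R11 (it is tagged Z, it is nocturnal): it is tagged U.
By R14 (it is tagged U, it is classified as A, it is venomous): it is warm-blooded.

Yes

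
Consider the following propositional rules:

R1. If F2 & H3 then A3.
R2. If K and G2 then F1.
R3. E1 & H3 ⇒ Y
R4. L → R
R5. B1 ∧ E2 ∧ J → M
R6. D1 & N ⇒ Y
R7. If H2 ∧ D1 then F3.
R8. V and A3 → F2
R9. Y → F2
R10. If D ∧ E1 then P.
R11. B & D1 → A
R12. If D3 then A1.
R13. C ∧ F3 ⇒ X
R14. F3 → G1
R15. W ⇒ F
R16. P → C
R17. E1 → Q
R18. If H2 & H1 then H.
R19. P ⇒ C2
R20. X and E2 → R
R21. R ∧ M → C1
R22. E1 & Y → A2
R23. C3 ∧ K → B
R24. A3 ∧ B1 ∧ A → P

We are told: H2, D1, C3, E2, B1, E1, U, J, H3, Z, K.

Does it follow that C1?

Yes

Y  (by R3: E1, H3)
M  (by R5: B1, E2, J)
F3  (by R7: H2, D1)
F2  (by R9: Y)
B  (by R23: C3, K)
A3  (by R1: F2, H3)
A  (by R11: B, D1)
P  (by R24: A3, B1, A)
C  (by R16: P)
X  (by R13: C, F3)
R  (by R20: X, E2)
C1  (by R21: R, M)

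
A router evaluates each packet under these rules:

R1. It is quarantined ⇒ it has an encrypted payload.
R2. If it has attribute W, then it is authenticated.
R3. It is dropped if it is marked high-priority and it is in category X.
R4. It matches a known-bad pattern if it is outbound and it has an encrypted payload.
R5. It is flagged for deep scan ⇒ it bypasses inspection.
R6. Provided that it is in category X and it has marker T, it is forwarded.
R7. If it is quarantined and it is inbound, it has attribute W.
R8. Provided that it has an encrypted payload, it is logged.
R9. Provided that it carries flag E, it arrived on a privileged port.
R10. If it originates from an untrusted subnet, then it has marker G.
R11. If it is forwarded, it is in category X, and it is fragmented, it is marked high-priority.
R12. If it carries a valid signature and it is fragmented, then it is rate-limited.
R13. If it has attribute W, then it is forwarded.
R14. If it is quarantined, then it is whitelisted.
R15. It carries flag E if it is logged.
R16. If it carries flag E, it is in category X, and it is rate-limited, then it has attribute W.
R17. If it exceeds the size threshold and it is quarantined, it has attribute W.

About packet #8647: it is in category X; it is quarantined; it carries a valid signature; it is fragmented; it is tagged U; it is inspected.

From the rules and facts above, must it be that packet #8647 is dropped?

By R1 (it is quarantined): it has an encrypted payload.
By R8 (it has an encrypted payload): it is logged.
By R12 (it carries a valid signature, it is fragmented): it is rate-limited.
By R15 (it is logged): it carries flag E.
By R16 (it carries flag E, it is in category X, it is rate-limited): it has attribute W.
By R13 (it has attribute W): it is forwarded.
By R11 (it is forwarded, it is in category X, it is fragmented): it is marked high-priority.
By R3 (it is marked high-priority, it is in category X): it is dropped.

Yes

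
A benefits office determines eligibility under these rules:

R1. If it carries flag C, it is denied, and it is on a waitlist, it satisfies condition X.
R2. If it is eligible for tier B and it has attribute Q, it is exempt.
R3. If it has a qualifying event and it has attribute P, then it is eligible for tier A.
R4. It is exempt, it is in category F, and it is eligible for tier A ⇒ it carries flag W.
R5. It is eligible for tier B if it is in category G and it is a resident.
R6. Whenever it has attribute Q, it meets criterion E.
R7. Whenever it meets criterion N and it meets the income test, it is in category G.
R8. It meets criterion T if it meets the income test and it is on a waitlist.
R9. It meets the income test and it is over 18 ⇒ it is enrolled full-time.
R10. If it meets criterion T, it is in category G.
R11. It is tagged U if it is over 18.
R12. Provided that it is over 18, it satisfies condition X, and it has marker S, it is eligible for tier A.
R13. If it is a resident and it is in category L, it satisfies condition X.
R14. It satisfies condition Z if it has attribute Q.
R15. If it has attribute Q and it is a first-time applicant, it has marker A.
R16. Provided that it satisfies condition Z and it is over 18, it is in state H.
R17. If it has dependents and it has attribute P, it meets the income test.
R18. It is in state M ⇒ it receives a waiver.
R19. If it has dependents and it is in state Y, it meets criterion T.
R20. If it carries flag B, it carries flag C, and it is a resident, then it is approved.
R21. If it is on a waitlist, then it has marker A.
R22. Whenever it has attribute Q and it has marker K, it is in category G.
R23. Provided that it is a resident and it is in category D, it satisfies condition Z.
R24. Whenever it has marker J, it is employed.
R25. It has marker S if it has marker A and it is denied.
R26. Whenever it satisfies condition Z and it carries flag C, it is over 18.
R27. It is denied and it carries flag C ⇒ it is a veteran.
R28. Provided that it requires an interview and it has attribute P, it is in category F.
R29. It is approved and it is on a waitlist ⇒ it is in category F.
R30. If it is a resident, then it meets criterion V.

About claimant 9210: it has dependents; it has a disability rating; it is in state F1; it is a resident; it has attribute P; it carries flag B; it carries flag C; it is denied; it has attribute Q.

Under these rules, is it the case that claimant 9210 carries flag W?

Forward chaining from the given facts derives: meets criterion E, satisfies condition Z, meets the income test, is approved, is over 18, is a veteran, meets criterion V, is enrolled full-time, is tagged U, is in state H.
The only rule concluding "it carries flag W" is R4, which needs "it is exempt"; that is never established.

No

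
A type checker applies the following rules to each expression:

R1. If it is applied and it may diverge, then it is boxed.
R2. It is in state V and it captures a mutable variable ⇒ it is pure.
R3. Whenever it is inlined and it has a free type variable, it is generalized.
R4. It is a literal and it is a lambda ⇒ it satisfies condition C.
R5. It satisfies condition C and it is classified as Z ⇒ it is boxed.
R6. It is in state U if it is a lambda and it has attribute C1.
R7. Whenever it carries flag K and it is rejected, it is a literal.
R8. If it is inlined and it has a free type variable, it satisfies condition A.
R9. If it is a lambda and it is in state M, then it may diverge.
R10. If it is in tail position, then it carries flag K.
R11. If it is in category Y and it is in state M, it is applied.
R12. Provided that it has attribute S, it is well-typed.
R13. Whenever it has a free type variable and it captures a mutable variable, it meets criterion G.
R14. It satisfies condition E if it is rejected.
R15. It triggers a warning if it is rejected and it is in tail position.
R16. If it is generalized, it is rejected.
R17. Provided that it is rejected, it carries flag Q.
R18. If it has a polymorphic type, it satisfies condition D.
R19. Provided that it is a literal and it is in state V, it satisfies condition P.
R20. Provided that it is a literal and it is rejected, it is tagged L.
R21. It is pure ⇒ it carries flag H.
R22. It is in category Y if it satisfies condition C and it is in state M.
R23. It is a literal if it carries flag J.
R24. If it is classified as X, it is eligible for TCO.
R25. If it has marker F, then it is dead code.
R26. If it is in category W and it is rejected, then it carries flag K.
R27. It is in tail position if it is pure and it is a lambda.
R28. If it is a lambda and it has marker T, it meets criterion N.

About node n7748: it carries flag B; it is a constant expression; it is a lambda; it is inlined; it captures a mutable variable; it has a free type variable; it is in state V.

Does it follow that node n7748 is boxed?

Forward chaining from the given facts derives: is pure, is generalized, satisfies condition A, meets criterion G, is rejected, carries flag Q, carries flag H, is in tail position, carries flag K, satisfies condition E, triggers a warning, is a literal, satisfies condition P, is tagged L, satisfies condition C.
Rules concluding "it is boxed": R1 needs "it is applied"; R5 needs "it is classified as Z" — none of these are established.

No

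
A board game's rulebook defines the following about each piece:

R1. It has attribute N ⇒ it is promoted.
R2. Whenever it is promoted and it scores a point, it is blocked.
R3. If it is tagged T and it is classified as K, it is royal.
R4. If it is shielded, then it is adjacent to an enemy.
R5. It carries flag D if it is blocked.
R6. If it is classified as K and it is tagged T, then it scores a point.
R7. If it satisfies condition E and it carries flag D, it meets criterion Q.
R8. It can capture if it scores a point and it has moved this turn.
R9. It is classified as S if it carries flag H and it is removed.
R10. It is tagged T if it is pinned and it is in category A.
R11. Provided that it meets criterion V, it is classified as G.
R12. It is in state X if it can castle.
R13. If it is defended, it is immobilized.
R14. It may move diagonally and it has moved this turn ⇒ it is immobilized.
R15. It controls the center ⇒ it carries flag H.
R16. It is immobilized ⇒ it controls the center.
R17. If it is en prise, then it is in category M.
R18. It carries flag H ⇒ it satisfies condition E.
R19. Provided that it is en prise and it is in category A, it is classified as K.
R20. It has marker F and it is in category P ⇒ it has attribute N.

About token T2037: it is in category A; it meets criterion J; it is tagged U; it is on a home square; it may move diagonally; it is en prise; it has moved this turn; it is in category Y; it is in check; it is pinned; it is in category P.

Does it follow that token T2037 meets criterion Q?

Forward chaining from the given facts derives: is tagged T, is immobilized, controls the center, is in category M, is classified as K, is royal, scores a point, can capture, carries flag H, satisfies condition E.
The only rule concluding "it meets criterion Q" is R7, which needs "it carries flag D"; that is never established.

No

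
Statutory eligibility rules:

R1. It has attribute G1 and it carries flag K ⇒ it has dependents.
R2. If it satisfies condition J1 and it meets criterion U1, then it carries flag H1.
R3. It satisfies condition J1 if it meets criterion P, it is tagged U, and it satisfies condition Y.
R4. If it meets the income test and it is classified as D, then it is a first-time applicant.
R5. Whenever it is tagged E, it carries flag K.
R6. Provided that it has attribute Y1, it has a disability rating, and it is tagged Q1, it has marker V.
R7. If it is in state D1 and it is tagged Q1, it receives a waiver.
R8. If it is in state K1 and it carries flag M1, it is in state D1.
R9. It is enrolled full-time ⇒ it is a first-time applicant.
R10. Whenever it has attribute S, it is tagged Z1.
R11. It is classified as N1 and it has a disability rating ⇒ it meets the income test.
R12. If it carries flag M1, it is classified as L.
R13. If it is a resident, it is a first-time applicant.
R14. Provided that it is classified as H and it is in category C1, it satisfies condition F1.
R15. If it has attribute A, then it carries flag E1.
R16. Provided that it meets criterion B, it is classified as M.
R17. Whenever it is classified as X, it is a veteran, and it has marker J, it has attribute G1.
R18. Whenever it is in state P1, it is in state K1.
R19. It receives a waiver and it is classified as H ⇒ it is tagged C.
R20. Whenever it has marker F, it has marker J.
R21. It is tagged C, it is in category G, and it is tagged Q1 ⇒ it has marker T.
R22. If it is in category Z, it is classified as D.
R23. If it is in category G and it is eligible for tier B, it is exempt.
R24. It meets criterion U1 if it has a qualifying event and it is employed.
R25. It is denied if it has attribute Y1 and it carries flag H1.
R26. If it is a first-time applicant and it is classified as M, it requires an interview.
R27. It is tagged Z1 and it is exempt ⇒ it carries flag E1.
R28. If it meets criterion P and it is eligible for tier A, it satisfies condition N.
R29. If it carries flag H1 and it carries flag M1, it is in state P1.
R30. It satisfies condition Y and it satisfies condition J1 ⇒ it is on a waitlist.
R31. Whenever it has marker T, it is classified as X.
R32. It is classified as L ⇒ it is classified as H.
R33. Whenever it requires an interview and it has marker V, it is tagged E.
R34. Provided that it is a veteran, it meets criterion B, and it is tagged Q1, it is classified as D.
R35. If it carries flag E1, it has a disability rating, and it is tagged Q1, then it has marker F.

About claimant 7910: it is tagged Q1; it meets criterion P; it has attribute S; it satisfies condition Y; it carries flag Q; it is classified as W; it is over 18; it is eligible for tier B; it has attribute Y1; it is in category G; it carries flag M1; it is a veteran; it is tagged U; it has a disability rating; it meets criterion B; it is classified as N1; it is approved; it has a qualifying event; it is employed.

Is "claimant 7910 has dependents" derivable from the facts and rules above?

Yes

By R3 (it meets criterion P, it is tagged U, it satisfies condition Y): it satisfies condition J1.
By R6 (it has attribute Y1, it has a disability rating, it is tagged Q1): it has marker V.
By R10 (it has attribute S): it is tagged Z1.
By R11 (it is classified as N1, it has a disability rating): it meets the income test.
By R12 (it carries flag M1): it is classified as L.
By R16 (it meets criterion B): it is classified as M.
By R23 (it is in category G, it is eligible for tier B): it is exempt.
By R24 (it has a qualifying event, it is employed): it meets criterion U1.
By R27 (it is tagged Z1, it is exempt): it carries flag E1.
By R32 (it is classified as L): it is classified as H.
By R34 (it is a veteran, it meets criterion B, it is tagged Q1): it is classified as D.
By R35 (it carries flag E1, it has a disability rating, it is tagged Q1): it has marker F.
By R2 (it satisfies condition J1, it meets criterion U1): it carries flag H1.
By R4 (it meets the income test, it is classified as D): it is a first-time applicant.
By R20 (it has marker F): it has marker J.
By R26 (it is a first-time applicant, it is classified as M): it requires an interview.
By R29 (it carries flag H1, it carries flag M1): it is in state P1.
By R33 (it requires an interview, it has marker V): it is tagged E.
By R5 (it is tagged E): it carries flag K.
By R18 (it is in state P1): it is in state K1.
By R8 (it is in state K1, it carries flag M1): it is in state D1.
By R7 (it is in state D1, it is tagged Q1): it receives a waiver.
By R19 (it receives a waiver, it is classified as H): it is tagged C.
By R21 (it is tagged C, it is in category G, it is tagged Q1): it has marker T.
By R31 (it has marker T): it is classified as X.
By R17 (it is classified as X, it is a veteran, it has marker J): it has attribute G1.
By R1 (it has attribute G1, it carries flag K): it has dependents.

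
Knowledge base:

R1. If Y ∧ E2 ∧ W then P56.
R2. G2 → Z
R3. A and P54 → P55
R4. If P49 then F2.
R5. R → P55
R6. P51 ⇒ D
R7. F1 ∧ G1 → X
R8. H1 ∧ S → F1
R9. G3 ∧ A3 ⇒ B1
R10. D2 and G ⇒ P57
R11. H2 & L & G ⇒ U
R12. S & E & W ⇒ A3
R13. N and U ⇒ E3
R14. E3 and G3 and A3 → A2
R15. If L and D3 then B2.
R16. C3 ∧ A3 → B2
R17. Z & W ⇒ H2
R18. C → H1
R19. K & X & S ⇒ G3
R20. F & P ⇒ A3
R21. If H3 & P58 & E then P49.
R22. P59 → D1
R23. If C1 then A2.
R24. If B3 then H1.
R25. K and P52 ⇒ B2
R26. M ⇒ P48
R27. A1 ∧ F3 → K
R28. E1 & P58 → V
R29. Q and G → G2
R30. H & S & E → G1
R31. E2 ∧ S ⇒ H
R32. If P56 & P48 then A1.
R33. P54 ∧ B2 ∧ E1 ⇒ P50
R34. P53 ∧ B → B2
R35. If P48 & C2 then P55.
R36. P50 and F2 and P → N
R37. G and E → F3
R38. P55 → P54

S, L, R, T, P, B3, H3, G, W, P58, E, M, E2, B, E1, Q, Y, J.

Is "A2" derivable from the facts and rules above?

Forward chaining from the given facts derives: P56, P55, A3, P49, H1, P48, V, G2, H, A1, F3, P54, Z, F2, F1, H2, K, G1, X, U, G3, B1.
Rules concluding A2: R14 needs E3; R23 needs C1 — none of these are established.

No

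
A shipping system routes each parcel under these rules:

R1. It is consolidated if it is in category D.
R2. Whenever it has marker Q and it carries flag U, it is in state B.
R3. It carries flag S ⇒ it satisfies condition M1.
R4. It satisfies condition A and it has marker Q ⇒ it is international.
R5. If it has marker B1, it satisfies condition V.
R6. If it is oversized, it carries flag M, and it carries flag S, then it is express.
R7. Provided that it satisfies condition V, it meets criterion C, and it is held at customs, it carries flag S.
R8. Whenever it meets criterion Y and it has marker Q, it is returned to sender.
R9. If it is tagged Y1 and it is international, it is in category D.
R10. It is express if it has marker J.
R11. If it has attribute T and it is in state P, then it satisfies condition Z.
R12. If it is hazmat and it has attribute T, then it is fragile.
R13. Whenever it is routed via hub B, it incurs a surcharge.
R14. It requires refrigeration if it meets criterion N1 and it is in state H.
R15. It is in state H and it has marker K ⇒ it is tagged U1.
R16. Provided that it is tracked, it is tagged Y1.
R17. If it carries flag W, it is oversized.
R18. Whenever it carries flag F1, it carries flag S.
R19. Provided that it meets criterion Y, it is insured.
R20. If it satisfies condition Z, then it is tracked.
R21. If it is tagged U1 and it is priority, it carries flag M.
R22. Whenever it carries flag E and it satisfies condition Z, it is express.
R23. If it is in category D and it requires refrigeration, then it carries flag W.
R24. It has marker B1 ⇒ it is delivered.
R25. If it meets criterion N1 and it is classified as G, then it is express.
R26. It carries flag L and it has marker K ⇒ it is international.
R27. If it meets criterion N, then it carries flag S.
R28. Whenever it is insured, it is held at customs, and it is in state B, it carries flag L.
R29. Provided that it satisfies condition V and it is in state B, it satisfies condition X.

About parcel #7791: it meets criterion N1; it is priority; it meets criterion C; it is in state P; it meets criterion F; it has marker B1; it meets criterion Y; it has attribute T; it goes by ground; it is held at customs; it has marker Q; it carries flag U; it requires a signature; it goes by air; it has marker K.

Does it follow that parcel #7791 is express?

No

Forward chaining from the given facts derives: is in state B, satisfies condition V, carries flag S, is returned to sender, satisfies condition Z, is insured, is tracked, is delivered, carries flag L, satisfies condition X, satisfies condition M1, is tagged Y1, is international, is in category D, is consolidated.
Rules concluding "it is express": R6 needs "it is oversized"; R10 needs "it has marker J"; R22 needs "it carries flag E"; R25 needs "it is classified as G" — none of these are established.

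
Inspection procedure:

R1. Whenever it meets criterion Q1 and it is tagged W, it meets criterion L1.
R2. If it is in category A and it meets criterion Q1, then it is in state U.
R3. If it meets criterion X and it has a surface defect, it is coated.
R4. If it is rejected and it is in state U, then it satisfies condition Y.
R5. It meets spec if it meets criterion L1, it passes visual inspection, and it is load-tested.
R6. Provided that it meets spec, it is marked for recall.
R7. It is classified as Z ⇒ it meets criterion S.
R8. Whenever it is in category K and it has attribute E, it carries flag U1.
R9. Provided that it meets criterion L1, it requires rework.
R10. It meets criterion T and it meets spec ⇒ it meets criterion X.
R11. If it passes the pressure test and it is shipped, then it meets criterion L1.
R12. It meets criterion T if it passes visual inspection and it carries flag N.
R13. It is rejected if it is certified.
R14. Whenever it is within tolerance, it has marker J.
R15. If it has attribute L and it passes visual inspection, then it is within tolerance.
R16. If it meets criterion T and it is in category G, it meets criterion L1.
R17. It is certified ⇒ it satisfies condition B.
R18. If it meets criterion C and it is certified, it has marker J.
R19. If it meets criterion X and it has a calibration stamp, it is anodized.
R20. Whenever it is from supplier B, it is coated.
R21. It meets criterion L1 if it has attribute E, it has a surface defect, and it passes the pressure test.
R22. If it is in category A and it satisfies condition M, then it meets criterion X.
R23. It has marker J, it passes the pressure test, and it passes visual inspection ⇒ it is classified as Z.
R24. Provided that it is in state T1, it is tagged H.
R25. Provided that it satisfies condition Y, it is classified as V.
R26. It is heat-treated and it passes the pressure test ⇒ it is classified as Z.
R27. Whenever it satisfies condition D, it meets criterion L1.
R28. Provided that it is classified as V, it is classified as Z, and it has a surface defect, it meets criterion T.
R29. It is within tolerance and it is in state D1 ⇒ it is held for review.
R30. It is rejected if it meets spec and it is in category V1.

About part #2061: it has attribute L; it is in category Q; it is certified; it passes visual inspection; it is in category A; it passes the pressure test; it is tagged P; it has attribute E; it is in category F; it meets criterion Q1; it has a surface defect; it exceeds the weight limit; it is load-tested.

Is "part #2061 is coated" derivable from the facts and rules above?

By R2 (it is in category A, it meets criterion Q1): it is in state U.
By R13 (it is certified): it is rejected.
By R15 (it has attribute L, it passes visual inspection): it is within tolerance.
By R21 (it has attribute E, it has a surface defect, it passes the pressure test): it meets criterion L1.
By R4 (it is rejected, it is in state U): it satisfies condition Y.
By R5 (it meets criterion L1, it passes visual inspection, it is load-tested): it meets spec.
By R14 (it is within tolerance): it has marker J.
By R23 (it has marker J, it passes the pressure test, it passes visual inspection): it is classified as Z.
By R25 (it satisfies condition Y): it is classified as V.
By R28 (it is classified as V, it is classified as Z, it has a surface defect): it meets criterion T.
By R10 (it meets criterion T, it meets spec): it meets criterion X.
By R3 (it meets criterion X, it has a surface defect): it is coated.

Yes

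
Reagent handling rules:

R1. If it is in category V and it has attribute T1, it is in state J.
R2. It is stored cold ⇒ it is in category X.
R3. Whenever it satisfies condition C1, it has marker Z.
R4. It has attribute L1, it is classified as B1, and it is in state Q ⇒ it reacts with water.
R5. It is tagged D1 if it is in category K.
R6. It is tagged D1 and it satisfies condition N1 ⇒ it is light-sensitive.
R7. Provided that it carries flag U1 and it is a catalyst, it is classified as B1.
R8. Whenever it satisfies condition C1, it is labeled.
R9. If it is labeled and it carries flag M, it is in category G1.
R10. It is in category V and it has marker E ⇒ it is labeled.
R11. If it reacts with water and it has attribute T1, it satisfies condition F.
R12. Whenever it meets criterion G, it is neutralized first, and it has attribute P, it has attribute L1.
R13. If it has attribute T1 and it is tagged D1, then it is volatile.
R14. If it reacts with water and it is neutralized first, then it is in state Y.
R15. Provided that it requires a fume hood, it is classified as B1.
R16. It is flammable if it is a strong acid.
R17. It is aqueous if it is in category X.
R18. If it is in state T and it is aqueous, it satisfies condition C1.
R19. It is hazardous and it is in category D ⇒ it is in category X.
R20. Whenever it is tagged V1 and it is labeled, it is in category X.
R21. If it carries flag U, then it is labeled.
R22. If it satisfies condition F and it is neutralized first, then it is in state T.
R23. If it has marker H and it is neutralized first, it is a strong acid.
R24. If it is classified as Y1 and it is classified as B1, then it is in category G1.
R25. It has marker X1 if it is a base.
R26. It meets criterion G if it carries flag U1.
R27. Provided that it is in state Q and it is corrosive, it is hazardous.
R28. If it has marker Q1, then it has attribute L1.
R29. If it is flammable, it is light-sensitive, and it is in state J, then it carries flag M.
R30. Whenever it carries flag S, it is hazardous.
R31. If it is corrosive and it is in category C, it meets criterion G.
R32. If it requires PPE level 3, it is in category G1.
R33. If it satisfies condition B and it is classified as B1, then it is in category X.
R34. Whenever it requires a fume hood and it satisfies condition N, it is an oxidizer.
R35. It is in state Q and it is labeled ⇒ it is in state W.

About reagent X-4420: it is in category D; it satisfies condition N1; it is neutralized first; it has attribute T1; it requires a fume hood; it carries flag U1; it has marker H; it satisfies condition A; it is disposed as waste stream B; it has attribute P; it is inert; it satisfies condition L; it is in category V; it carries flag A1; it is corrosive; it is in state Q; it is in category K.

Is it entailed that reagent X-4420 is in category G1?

Yes

By R1 (it is in category V, it has attribute T1): it is in state J.
By R5 (it is in category K): it is tagged D1.
By R6 (it is tagged D1, it satisfies condition N1): it is light-sensitive.
By R15 (it requires a fume hood): it is classified as B1.
By R23 (it has marker H, it is neutralized first): it is a strong acid.
By R26 (it carries flag U1): it meets criterion G.
By R27 (it is in state Q, it is corrosive): it is hazardous.
By R12 (it meets criterion G, it is neutralized first, it has attribute P): it has attribute L1.
By R16 (it is a strong acid): it is flammable.
By R19 (it is hazardous, it is in category D): it is in category X.
By R29 (it is flammable, it is light-sensitive, it is in state J): it carries flag M.
By R4 (it has attribute L1, it is classified as B1, it is in state Q): it reacts with water.
By R11 (it reacts with water, it has attribute T1): it satisfies condition F.
By R17 (it is in category X): it is aqueous.
By R22 (it satisfies condition F, it is neutralized first): it is in state T.
By R18 (it is in state T, it is aqueous): it satisfies condition C1.
By R8 (it satisfies condition C1): it is labeled.
By R9 (it is labeled, it carries flag M): it is in category G1.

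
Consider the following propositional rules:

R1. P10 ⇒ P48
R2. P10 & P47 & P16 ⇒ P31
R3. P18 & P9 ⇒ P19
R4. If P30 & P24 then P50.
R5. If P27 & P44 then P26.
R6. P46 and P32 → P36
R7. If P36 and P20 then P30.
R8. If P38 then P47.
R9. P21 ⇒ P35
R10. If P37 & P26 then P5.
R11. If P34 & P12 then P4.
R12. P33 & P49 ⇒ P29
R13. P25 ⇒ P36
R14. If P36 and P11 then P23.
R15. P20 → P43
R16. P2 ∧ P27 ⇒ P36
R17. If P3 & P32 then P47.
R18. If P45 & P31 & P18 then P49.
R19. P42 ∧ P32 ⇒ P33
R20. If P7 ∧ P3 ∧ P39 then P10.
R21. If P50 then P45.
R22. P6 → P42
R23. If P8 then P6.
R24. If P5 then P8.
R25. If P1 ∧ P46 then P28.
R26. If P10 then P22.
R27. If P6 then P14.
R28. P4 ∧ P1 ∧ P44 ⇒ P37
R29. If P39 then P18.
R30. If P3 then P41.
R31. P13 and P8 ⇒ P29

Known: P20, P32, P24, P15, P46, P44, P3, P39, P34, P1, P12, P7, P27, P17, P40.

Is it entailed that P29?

Forward chaining from the given facts derives: P26, P36, P30, P4, P43, P47, P10, P28, P22, P37, P18, P41, P48, P50, P5, P45, P8, P6, P14, P42, P33.
Rules concluding P29: R12 needs P49; R31 needs P13 — none of these are established.

No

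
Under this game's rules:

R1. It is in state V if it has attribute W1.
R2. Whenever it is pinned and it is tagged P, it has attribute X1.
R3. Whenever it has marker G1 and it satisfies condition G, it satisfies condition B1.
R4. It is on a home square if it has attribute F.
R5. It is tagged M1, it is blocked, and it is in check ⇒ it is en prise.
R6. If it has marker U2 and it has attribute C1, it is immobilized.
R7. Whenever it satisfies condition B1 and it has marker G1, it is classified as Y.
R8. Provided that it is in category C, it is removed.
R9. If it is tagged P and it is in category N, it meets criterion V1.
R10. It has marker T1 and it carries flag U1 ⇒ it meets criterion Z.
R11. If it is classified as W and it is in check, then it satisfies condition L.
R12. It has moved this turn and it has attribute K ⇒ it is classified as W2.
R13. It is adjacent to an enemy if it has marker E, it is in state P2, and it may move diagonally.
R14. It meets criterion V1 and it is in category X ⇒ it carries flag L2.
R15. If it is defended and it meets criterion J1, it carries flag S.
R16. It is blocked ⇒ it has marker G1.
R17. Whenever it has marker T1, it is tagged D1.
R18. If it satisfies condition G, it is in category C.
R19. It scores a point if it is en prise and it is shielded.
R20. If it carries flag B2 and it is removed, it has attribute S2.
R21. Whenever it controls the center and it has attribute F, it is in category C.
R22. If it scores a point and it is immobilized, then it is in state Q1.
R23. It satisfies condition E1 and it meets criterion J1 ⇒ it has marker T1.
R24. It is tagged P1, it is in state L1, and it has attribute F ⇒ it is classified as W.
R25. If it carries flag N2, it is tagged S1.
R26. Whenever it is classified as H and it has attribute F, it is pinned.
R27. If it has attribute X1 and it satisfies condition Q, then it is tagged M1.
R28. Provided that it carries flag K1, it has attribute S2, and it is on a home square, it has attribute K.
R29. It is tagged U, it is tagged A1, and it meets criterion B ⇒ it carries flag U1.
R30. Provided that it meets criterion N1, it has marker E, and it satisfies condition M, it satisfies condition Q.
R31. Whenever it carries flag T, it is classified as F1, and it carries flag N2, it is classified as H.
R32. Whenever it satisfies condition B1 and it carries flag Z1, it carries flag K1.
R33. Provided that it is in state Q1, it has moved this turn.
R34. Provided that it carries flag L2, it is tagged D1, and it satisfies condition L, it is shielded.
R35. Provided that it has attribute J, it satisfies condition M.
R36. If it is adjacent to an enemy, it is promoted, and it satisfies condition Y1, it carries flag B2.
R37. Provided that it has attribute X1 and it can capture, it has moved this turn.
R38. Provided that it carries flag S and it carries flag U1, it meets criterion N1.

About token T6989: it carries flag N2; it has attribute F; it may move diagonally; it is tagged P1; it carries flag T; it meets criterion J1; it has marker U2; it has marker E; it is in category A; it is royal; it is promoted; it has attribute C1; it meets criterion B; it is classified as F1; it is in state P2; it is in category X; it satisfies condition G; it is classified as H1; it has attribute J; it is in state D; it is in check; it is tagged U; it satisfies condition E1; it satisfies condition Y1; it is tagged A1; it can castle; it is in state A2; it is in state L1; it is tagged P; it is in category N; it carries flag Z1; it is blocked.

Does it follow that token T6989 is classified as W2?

No

Forward chaining from the given facts derives: is on a home square, is immobilized, meets criterion V1, is adjacent to an enemy, carries flag L2, has marker G1, is in category C, has marker T1, is classified as W, is tagged S1, carries flag U1, is classified as H, satisfies condition M, carries flag B2, satisfies condition B1, is classified as Y, is removed, meets criterion Z, satisfies condition L, is tagged D1, has attribute S2, is pinned, carries flag K1, is shielded, has attribute X1, has attribute K.
The only rule concluding "it is classified as W2" is R12, which needs "it has moved this turn"; that is never established.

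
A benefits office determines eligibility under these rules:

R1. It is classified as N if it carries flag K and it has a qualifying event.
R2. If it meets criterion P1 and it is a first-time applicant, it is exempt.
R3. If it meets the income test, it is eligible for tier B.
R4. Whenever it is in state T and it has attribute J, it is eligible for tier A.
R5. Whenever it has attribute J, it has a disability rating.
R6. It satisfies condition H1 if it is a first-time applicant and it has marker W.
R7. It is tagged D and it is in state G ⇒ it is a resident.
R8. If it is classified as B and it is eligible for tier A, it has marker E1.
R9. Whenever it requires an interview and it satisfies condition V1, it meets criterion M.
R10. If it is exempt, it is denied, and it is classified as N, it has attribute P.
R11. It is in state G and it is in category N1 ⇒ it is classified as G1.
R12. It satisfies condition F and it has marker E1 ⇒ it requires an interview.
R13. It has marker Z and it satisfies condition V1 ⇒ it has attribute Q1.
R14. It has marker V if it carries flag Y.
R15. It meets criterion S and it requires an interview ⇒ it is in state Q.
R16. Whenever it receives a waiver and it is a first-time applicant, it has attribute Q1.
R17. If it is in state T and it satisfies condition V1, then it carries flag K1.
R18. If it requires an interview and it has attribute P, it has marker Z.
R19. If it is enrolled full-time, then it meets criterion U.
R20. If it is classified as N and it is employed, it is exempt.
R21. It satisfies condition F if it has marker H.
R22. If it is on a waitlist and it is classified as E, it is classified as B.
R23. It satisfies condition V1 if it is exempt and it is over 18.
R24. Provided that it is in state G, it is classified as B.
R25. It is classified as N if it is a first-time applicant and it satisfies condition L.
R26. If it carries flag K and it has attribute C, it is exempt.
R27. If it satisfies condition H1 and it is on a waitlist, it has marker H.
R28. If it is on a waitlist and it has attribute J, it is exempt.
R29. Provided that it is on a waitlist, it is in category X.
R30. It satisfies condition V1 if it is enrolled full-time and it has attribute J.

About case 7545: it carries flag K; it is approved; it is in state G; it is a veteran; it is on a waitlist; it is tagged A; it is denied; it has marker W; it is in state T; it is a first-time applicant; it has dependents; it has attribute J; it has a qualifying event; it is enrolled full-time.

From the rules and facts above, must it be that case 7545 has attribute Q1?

By R1 (it carries flag K, it has a qualifying event): it is classified as N.
By R4 (it is in state T, it has attribute J): it is eligible for tier A.
By R6 (it is a first-time applicant, it has marker W): it satisfies condition H1.
By R24 (it is in state G): it is classified as B.
By R27 (it satisfies condition H1, it is on a waitlist): it has marker H.
By R28 (it is on a waitlist, it has attribute J): it is exempt.
By R30 (it is enrolled full-time, it has attribute J): it satisfies condition V1.
By R8 (it is classified as B, it is eligible for tier A): it has marker E1.
By R10 (it is exempt, it is denied, it is classified as N): it has attribute P.
By R21 (it has marker H): it satisfies condition F.
By R12 (it satisfies condition F, it has marker E1): it requires an interview.
By R18 (it requires an interview, it has attribute P): it has marker Z.
By R13 (it has marker Z, it satisfies condition V1): it has attribute Q1.

Yes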